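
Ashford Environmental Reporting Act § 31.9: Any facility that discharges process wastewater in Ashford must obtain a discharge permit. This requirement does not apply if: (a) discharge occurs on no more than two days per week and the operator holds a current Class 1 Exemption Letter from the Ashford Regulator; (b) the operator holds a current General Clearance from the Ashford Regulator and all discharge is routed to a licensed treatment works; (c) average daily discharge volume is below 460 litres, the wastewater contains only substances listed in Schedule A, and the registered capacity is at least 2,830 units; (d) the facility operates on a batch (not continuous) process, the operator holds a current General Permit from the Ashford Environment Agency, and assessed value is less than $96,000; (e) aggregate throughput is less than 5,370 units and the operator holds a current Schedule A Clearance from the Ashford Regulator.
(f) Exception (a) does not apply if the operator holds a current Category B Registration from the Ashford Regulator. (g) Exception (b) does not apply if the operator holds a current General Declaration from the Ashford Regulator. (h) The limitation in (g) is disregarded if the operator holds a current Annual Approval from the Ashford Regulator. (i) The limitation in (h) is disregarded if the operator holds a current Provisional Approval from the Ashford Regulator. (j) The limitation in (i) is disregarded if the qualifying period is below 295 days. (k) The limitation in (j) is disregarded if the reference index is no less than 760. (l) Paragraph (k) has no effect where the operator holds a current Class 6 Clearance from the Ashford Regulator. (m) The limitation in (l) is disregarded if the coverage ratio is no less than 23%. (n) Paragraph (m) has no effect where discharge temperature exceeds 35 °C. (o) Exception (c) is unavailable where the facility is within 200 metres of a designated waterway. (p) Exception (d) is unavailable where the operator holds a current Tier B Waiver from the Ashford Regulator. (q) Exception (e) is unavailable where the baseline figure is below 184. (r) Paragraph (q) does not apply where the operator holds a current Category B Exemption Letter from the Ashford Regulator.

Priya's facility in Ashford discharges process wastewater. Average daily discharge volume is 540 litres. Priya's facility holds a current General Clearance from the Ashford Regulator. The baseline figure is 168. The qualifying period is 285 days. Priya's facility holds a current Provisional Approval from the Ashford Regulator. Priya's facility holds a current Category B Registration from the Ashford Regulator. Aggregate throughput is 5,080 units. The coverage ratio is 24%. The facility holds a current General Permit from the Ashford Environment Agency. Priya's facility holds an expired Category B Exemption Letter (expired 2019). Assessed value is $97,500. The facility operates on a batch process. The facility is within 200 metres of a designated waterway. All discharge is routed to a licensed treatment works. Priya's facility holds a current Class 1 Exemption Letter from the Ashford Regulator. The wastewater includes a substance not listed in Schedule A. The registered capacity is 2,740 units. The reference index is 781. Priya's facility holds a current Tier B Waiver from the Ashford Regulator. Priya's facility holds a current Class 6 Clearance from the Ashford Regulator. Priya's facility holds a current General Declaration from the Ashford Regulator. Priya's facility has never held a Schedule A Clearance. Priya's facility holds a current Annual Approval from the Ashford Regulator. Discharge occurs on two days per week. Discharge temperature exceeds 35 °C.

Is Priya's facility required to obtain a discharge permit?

Exception (a): discharge occurs on no more than two days per week; a current Class 1 Exemption Letter is held — every condition holds. But: (f) applies — a current Category B Registration is held. Exception (a) does not apply.
All of (b)'s requirements are met (a current General Clearance is held; discharge is routed to a licensed treatment works). Applying paragraphs (g)–(n): (g) would limit (b) — a current General Declaration is held — but (h) sets (g) aside: (h) is triggered — a current Annual Approval is held. (i) is triggered (a current Provisional Approval is held), but is overridden by (j): (j) is triggered — the qualifying period is 285 days, below the 295 days limit. (k) is engaged (the reference index is 781, meeting the 760 threshold), but yields to (l): (l) operates — a current Class 6 Clearance is held. (m) applies (the coverage ratio is 24%, meeting the 23% threshold), but is displaced by (n): (n) operates against (m): discharge temperature exceeds 35 °C. (b) remains available.
Exception (c) requires that average daily discharge volume is below 460 litres; but average daily discharge volume is 540 litres, not below 460 litres, so (c) is unavailable.
Exception (d) requires that assessed value is less than $96,000; but assessed value is $97,500, not less than $96,000, so (d) is unavailable.
Exception (e) does not apply: no current Schedule A Clearance is held.

No — exception (b) applies; Priya's facility is not required to obtain a discharge permit.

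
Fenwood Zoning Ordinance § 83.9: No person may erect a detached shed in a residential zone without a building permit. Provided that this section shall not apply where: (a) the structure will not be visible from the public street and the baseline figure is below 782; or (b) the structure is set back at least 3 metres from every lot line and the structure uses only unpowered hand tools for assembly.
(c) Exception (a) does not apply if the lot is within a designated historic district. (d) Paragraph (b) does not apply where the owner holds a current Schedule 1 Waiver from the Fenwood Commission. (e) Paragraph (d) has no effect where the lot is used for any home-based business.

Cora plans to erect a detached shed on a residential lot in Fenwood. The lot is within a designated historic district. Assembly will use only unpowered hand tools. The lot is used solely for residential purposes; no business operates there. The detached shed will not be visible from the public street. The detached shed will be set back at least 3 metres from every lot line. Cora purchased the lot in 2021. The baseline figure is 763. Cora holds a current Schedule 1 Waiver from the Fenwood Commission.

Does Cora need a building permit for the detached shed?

All of (a)'s requirements are met (the structure will not be visible from the street; the baseline figure is 763, below the 782 limit). But: (c) operates — the lot is in a historic district. So (a) is unavailable.
Exception (b): the setback is at least 3 m on every side; assembly uses only hand tools — every condition holds. Turning to paragraphs (d)–(e): (d) applies — a current Schedule 1 Waiver is held. (e) does not operate here (the lot is solely residential), so (d) stands. (b) is therefore removed.
No exception applies. The general rule governs.

Yes — Cora must obtain a building permit.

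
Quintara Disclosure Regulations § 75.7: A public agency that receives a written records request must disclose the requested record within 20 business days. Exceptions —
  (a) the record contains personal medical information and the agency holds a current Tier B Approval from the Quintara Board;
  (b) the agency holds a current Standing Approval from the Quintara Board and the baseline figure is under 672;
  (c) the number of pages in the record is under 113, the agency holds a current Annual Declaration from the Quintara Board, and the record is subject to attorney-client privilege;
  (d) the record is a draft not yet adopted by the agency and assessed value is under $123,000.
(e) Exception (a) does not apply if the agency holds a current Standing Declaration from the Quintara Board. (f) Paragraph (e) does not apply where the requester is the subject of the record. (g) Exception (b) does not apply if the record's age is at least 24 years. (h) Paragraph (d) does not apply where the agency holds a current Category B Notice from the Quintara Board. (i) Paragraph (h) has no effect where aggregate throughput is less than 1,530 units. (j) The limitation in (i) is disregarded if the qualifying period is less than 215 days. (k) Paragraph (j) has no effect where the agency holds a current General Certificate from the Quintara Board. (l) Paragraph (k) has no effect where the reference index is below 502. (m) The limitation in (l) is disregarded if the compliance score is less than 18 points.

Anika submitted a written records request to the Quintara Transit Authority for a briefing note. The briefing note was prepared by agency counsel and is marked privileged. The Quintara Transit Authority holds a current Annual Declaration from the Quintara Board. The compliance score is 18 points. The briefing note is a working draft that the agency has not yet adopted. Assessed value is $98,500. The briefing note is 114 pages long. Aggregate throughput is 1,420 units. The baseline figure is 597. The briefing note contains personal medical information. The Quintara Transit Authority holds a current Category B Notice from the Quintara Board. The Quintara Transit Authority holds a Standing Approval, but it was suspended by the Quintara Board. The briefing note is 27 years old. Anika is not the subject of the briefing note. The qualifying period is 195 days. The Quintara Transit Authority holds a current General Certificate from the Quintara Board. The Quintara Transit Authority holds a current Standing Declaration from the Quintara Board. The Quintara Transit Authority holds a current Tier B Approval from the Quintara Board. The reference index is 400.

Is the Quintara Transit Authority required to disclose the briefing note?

Exception (a)'s conditions are all satisfied: the briefing note contains personal medical information; a current Tier B Approval is held. But applying paragraphs (e)–(f): (e) is triggered — a current Standing Declaration is held. (f), which would lift (e), is inapplicable — Anika is not the subject of the briefing note. (a) is therefore removed.
Exception (b) requires that the agency holds a current Standing Approval from the Quintara Board; but there is no Standing Approval in force, so (b) is unavailable.
Exception (c) fails — the number of pages in the record is 114, not under 113.
Exception (d)'s conditions are all satisfied: the briefing note is an unadopted draft; assessed value is $98,500, under the $123,000 limit. But applying paragraphs (h)–(m): (h) operates against (d): a current Category B Notice is held. (i) would limit (h) — aggregate throughput is 1,420 units, less than the 1,530 units limit — but (j) sets (i) aside: (j) operates against (i): the qualifying period is 195 days, less than the 215 days limit. (k) applies (a current General Certificate is held), but is displaced by (l): (l) operates against (k): the reference index is 400, below the 502 limit. (m) is not engaged (the compliance score is 18 points, not less than 18 points), so (l) stands. Exception (d) does not apply.
Every exception is unavailable, so the rule governs.

Yes — the Quintara Transit Authority must disclose the briefing note.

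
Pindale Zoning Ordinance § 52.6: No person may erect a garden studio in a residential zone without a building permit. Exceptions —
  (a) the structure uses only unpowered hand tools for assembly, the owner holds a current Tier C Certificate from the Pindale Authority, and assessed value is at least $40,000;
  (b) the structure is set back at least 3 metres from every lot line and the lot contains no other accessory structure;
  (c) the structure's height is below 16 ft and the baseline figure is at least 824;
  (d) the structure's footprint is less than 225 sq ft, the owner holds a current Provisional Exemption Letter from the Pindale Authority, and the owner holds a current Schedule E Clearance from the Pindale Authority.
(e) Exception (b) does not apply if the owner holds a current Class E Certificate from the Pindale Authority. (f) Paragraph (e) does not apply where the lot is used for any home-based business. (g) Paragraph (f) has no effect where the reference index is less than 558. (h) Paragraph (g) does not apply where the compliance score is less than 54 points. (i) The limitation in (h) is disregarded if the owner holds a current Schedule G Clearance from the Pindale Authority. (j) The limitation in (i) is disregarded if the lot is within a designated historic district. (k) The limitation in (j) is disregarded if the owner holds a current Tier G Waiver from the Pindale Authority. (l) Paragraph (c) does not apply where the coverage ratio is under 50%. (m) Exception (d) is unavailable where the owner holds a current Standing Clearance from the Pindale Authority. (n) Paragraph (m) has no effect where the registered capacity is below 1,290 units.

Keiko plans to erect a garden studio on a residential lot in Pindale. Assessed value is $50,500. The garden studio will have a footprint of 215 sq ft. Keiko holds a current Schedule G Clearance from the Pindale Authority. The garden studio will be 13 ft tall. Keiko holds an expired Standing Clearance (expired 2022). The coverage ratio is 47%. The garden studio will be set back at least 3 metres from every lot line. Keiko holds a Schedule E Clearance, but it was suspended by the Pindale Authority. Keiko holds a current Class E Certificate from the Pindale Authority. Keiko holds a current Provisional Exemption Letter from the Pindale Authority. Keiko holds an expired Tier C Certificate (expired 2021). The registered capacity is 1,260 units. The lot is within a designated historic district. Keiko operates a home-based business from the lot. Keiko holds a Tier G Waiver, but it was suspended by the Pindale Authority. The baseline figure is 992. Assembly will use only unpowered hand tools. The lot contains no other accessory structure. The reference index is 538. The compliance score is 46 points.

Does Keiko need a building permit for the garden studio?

No — exception (b) applies; Keiko does not need a building permit.

Exception (a) fails — no current Tier C Certificate is held.
Exception (b) is satisfied on its face — the setback is at least 3 m on every side; the lot has no other accessory structure. Under paragraphs (e)–(k): (e) would limit (b) — a current Class E Certificate is held — but (f) sets (e) aside: (f) operates against (e): a home-based business operates on the lot. (g) would limit (f) — the reference index is 538, less than the 558 limit — but (h) sets (g) aside: (h) is engaged — the compliance score is 46 points, less than the 54 points limit. (i) is engaged (a current Schedule G Clearance is held), but is itself disapplied by (j): (j) operates against (i): the lot is in a historic district. (k) is not engaged (no current Tier G Waiver is held), so (j) stands. Exception (b) stands.
Exception (c)'s conditions are all satisfied: the structure's height is 13 ft, below the 16 ft limit; the baseline figure is 992, meeting the 824 threshold. Turning to paragraph (l): (l) operates against (c): the coverage ratio is 47%, under the 50% limit. So (c) is unavailable.
Exception (d) requires that the owner holds a current Schedule E Clearance from the Pindale Authority; but no current Schedule E Clearance is held, so (d) is unavailable.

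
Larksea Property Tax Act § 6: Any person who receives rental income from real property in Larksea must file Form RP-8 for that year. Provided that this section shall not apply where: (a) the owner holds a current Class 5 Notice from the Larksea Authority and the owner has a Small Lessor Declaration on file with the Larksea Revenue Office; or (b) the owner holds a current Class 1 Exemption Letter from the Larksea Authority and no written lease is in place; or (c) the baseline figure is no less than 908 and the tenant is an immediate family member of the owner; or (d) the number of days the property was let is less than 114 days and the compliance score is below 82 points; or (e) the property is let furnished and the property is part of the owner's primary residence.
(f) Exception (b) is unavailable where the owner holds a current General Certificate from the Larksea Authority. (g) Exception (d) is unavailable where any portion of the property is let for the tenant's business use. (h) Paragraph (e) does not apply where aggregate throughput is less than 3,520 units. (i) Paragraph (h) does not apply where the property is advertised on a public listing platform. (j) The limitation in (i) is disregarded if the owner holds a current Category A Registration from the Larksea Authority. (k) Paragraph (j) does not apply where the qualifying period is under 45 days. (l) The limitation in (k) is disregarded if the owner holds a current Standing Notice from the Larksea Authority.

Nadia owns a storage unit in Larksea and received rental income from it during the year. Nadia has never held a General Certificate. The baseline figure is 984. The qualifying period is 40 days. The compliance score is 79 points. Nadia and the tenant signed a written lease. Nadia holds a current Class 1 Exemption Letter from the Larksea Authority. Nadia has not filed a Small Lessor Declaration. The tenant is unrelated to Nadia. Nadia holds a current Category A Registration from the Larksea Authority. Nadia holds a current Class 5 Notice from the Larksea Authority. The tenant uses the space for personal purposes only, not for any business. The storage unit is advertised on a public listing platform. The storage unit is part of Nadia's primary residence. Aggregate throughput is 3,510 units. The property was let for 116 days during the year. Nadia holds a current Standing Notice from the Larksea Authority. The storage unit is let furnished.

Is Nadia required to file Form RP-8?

Yes — Nadia must file Form RP-8.

Exception (a) requires that the owner has a Small Lessor Declaration on file with the Larksea Revenue Office; but no Small Lessor Declaration is on file, so (a) is unavailable.
Exception (b) requires that no written lease is in place; but a written lease is in place, so (b) is unavailable.
Exception (c) does not apply: the tenant is unrelated to the owner.
Exception (d) does not apply: the number of days the property was let is 116 days, not less than 114 days.
Exception (e)'s conditions are all satisfied: the property is let furnished; the storage unit is part of the primary residence. However, paragraphs (h)–(l) must be considered: (h) operates against (e): aggregate throughput is 3,510 units, less than the 3,520 units limit. (i) applies (the property is publicly advertised), but is itself disapplied by (j): (j) operates — a current Category A Registration is held. (k) applies (the qualifying period is 40 days, under the 45 days limit), but is itself disapplied by (l): (l) applies — a current Standing Notice is held. So (e) is unavailable.
No exception is made out. Nadia falls within the general rule.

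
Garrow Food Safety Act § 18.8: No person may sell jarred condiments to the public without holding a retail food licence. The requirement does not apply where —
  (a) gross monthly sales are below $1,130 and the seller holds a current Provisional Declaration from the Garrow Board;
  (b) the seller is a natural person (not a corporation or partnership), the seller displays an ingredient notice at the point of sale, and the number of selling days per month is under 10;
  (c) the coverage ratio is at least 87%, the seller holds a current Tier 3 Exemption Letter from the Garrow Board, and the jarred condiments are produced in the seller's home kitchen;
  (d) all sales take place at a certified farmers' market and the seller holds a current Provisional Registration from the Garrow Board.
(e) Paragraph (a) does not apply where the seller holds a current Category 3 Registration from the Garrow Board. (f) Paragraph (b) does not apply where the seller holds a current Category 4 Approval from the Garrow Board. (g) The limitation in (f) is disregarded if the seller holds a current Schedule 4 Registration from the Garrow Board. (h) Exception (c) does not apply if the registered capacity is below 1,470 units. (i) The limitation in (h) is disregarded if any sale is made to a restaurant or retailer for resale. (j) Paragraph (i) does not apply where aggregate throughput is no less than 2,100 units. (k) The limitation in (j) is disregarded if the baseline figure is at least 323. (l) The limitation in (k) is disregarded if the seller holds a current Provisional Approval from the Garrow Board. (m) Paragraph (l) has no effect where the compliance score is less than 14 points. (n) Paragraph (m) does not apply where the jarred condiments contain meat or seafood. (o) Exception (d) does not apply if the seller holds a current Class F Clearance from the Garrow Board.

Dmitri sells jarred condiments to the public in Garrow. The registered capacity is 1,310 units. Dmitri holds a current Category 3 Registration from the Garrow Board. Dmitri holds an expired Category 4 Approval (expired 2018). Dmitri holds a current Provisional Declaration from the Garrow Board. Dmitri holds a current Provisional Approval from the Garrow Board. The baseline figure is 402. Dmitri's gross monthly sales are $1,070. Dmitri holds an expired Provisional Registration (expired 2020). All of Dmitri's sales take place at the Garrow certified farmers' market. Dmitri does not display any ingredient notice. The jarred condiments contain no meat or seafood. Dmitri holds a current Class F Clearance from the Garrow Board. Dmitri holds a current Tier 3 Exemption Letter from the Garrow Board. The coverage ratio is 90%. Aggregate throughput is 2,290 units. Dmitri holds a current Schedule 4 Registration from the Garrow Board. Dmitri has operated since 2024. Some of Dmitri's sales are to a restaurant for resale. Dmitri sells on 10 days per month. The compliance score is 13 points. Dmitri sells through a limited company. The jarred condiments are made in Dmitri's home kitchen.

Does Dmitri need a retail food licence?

All of (a)'s requirements are met (gross monthly sales are $1,070, below the $1,130 limit; a current Provisional Declaration is held). Turning to paragraph (e): (e) is engaged — a current Category 3 Registration is held. So (a) is unavailable.
Exception (b) requires that the seller is a natural person (not a corporation or partnership); but the seller operates through a limited company, so (b) is unavailable.
All of (c)'s requirements are met (the coverage ratio is 90%, meeting the 87% threshold; a current Tier 3 Exemption Letter is held; the jarred condiments are home-kitchen produced). Applying paragraphs (h)–(n): (h) would limit (c) — the registered capacity is 1,310 units, below the 1,470 units limit — but (i) sets (h) aside: (i) applies — some sales are to a restaurant for resale. (j) operates (aggregate throughput is 2,290 units, meeting the 2,100 units threshold), but is itself disapplied by (k): (k) operates — the baseline figure is 402, meeting the 323 threshold. (l) applies (a current Provisional Approval is held), but is overridden by (m): (m) applies — the compliance score is 13 points, less than the 14 points limit. (n) is not engaged (the jarred condiments contain no meat or seafood), so (m) stands. So (c) applies.
Exception (d) requires that the seller holds a current Provisional Registration from the Garrow Board; but the Provisional Registration is not current, so (d) is unavailable.

No — exception (c) applies; Dmitri is not required to hold a retail food licence.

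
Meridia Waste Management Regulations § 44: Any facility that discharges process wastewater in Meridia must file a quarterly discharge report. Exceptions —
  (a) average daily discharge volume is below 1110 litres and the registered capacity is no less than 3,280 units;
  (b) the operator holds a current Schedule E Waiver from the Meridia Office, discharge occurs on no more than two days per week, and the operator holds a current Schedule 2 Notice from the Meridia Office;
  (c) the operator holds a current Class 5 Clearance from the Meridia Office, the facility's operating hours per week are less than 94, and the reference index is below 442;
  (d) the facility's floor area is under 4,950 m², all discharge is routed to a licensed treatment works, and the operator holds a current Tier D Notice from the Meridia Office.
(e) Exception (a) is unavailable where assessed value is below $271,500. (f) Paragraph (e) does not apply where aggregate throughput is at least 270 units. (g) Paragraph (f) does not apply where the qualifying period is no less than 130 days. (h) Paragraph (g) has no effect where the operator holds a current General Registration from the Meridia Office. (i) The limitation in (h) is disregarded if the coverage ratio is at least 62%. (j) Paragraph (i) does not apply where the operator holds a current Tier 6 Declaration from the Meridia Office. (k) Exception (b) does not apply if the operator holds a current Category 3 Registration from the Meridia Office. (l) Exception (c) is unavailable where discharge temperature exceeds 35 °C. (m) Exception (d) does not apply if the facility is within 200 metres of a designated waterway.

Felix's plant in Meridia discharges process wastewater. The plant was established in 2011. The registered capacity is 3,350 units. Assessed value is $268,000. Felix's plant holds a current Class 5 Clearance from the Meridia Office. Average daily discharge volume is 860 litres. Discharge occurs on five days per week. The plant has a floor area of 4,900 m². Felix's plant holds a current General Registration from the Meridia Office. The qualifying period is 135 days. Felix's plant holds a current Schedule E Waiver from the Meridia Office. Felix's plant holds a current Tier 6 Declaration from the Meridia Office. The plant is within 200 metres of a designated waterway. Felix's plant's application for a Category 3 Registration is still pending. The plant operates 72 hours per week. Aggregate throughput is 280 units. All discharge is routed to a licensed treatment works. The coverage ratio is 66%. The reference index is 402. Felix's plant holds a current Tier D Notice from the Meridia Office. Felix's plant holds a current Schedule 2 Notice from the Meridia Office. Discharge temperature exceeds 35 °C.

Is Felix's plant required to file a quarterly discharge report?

All of (a)'s requirements are met (average daily discharge volume is 860 litres, below the 1110 litres limit; the registered capacity is 3,350 units, meeting the 3,280 units threshold). Under paragraphs (e)–(j): (e) is triggered (assessed value is $268,000, below the $271,500 limit), but is itself disapplied by (f): (f) operates against (e): aggregate throughput is 280 units, meeting the 270 units threshold. (g) is triggered (the qualifying period is 135 days, meeting the 130 days threshold), but is set aside by (h): (h) operates against (g): a current General Registration is held. (i) would limit (h) — the coverage ratio is 66%, meeting the 62% threshold — but (j) sets (i) aside: (j) operates against (i): a current Tier 6 Declaration is held. (a) remains available.
Exception (b) requires that discharge occurs on no more than two days per week; but discharge occurs on five days per week, so (b) is unavailable.
All of (c)'s requirements are met (a current Class 5 Clearance is held; the facility's operating hours per week are 72, less than the 94 limit; the reference index is 402, below the 442 limit). However, paragraph (l) must be considered: (l) is engaged — discharge temperature exceeds 35 °C. (c) is therefore removed.
Exception (d) is satisfied on its face — the facility's floor area is 4,900 m², under the 4,950 m² limit; discharge is routed to a licensed treatment works; a current Tier D Notice is held. However, paragraph (m) must be considered: (m) operates — the plant is within 200 m of a designated waterway. (d) is therefore removed.

No — exception (a) applies; Felix's plant is not required to file a quarterly discharge report.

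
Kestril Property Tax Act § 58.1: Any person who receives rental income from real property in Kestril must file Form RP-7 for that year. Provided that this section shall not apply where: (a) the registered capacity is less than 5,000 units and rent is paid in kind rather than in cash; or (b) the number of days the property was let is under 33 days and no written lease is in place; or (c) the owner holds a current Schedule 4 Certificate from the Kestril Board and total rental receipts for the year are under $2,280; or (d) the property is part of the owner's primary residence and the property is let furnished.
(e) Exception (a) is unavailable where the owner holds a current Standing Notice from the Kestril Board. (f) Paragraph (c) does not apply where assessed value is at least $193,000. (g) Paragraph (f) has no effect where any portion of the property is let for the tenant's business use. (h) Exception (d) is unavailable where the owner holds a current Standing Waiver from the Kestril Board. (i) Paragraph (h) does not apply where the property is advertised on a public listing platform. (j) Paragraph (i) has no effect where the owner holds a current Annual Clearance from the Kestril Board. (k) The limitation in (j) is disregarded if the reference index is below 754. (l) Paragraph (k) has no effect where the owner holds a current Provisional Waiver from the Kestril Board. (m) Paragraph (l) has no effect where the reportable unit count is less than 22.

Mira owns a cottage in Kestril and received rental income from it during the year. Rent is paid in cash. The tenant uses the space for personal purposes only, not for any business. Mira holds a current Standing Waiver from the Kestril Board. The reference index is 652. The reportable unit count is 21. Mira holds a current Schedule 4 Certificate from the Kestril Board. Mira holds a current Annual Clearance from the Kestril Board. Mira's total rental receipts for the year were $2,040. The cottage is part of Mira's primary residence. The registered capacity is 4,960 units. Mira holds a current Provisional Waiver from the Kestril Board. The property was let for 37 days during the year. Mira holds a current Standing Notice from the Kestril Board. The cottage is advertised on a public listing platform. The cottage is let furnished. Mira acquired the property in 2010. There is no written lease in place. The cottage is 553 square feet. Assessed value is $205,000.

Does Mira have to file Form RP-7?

No — exception (d) applies; Mira is not required to file Form RP-7.

Exception (a) requires that rent is paid in kind rather than in cash; but rent is paid in cash, so (a) is unavailable.
Exception (b) requires that the number of days the property was let is under 33 days; but the number of days the property was let is 37 days, not under 33 days, so (b) is unavailable.
All of (c)'s requirements are met (a current Schedule 4 Certificate is held; total rental receipts for the year are $2,040, under the $2,280 limit). However, paragraphs (f)–(g) must be considered: (f) is triggered — assessed value is $205,000, meeting the $193,000 threshold. (g), which would lift (f), is not engaged — the space is used for personal purposes only. Exception (c) does not apply.
Exception (d) is satisfied on its face — the cottage is part of the primary residence; the property is let furnished. Applying paragraphs (h)–(m): (h) operates (a current Standing Waiver is held), but is set aside by (i): (i) is engaged — the property is publicly advertised. (j) would limit (i) — a current Annual Clearance is held — but (k) sets (j) aside: (k) operates against (j): the reference index is 652, below the 754 limit. (l) is triggered (a current Provisional Waiver is held), but is itself disapplied by (m): (m) operates against (l): the reportable unit count is 21, less than the 22 limit. So (d) applies.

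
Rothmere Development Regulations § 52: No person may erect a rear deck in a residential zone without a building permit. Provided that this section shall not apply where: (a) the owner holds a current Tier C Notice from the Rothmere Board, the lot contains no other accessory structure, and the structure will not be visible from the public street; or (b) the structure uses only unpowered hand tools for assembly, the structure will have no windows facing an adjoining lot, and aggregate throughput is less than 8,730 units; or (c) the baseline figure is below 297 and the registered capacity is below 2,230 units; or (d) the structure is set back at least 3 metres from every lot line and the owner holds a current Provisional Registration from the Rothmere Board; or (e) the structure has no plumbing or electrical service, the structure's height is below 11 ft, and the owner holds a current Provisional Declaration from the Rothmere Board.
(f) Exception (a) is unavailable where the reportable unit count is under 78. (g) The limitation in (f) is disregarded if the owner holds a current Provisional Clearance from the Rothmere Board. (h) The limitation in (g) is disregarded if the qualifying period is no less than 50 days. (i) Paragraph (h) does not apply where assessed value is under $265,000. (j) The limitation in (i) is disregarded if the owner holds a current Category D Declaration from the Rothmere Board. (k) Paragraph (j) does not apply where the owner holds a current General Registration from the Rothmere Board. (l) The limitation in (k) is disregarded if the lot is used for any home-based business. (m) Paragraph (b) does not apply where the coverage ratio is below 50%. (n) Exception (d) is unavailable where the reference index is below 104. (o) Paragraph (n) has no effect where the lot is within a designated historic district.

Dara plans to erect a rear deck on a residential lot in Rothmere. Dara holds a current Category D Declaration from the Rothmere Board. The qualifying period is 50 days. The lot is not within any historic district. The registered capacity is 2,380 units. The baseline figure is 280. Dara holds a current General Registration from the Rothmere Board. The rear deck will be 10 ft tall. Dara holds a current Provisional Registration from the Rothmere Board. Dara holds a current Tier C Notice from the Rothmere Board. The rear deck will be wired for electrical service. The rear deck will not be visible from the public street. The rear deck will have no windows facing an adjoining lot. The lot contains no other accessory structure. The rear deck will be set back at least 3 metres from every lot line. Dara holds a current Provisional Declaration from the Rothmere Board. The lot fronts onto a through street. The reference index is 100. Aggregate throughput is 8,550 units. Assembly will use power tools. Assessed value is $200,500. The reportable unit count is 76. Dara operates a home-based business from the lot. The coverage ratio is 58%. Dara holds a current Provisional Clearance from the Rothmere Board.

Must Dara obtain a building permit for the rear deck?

Yes — Dara must obtain a building permit.

Exception (a): a current Tier C Notice is held; the lot has no other accessory structure; the structure will not be visible from the street — every condition holds. But: (f) operates — the reportable unit count is 76, under the 78 limit. (g) would limit (f) — a current Provisional Clearance is held — but (h) sets (g) aside: (h) operates — the qualifying period is 50 days, meeting the 50 days threshold. (i) is engaged (assessed value is $200,500, under the $265,000 limit), but yields to (j): (j) operates — a current Category D Declaration is held. (k) would limit (j) — a current General Registration is held — but (l) sets (k) aside: (l) is engaged — a home-based business operates on the lot. So (a) is unavailable.
Exception (b) fails — assembly uses power tools.
Exception (c) requires that the registered capacity is below 2,230 units; but the registered capacity is 2,380 units, not below 2,230 units, so (c) is unavailable.
Exception (d): the setback is at least 3 m on every side; a current Provisional Registration is held — every condition holds. But applying paragraphs (n)–(o): (n) operates — the reference index is 100, below the 104 limit. (o) is not engaged (the lot is not in a historic district), so (n) stands. So (d) is unavailable.
Exception (e) does not apply: electrical service is planned.
No exception applies. The general rule governs.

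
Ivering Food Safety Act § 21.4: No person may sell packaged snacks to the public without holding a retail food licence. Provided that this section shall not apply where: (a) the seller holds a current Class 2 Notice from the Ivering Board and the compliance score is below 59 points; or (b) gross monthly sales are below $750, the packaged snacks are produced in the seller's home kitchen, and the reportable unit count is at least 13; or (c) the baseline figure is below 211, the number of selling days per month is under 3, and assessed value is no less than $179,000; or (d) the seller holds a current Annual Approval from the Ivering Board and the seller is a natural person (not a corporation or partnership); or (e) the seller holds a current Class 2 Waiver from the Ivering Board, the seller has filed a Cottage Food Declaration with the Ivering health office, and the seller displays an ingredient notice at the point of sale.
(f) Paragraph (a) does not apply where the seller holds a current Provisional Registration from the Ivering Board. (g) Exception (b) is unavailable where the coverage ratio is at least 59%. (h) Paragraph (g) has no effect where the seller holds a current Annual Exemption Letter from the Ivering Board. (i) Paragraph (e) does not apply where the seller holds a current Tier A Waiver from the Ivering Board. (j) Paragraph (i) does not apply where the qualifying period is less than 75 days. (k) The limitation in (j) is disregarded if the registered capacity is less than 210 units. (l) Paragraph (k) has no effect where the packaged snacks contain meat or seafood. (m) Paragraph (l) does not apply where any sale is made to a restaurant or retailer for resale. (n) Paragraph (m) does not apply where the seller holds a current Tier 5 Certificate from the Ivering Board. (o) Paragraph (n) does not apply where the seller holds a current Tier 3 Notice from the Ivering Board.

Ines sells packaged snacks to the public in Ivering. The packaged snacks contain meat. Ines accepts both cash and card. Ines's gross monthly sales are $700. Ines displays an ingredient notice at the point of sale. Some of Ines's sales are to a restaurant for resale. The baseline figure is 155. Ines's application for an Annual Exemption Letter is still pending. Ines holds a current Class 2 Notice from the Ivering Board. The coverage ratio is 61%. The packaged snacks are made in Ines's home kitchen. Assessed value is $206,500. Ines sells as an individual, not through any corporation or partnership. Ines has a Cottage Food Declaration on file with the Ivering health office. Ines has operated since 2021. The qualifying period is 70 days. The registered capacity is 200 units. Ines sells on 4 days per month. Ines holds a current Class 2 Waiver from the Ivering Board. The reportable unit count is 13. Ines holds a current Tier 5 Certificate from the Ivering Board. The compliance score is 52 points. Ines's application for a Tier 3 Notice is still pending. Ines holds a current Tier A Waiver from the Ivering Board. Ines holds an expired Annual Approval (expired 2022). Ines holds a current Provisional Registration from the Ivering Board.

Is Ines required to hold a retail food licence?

Exception (a)'s conditions are all satisfied: a current Class 2 Notice is held; the compliance score is 52 points, below the 59 points limit. But: (f) operates against (a): a current Provisional Registration is held. (a) is therefore removed.
Exception (b) is satisfied on its face — gross monthly sales are $700, below the $750 limit; the packaged snacks are home-kitchen produced; the reportable unit count is 13, meeting the 13 threshold. But applying paragraphs (g)–(h): (g) operates against (b): the coverage ratio is 61%, meeting the 59% threshold. (h) is not triggered (the Annual Exemption Letter is not current), so (g) stands. So (b) is unavailable.
Exception (c) requires that the number of selling days per month is under 3; but the number of selling days per month is 4, not under 3, so (c) is unavailable.
Exception (d) requires that the seller holds a current Annual Approval from the Ivering Board; but there is no Annual Approval in force, so (d) is unavailable.
Exception (e): a current Class 2 Waiver is held; a Cottage Food Declaration is on file; an ingredient notice is displayed — every condition holds. Considering the limiting provisions: (i) would limit (e) — a current Tier A Waiver is held — but (j) sets (i) aside: (j) operates — the qualifying period is 70 days, less than the 75 days limit. (k) would limit (j) — the registered capacity is 200 units, less than the 210 units limit — but (l) sets (k) aside: (l) operates — the packaged snacks contain meat. (m) is triggered (some sales are to a restaurant for resale), but yields to (n): (n) operates against (m): a current Tier 5 Certificate is held. (o), which would lift (n), is inapplicable — the Tier 3 Notice is not current. (e) remains available.

No — exception (e) applies; Ines is not required to hold a retail food licence.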